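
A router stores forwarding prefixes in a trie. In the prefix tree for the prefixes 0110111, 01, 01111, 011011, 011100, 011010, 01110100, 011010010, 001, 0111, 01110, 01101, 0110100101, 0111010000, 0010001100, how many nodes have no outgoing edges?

6

Leaves are exactly the stored words that no other stored word extends.
Those words: "0010001100", "0110100101", "0110111", "011100", "0111010000", "01111"
Leaf count: 6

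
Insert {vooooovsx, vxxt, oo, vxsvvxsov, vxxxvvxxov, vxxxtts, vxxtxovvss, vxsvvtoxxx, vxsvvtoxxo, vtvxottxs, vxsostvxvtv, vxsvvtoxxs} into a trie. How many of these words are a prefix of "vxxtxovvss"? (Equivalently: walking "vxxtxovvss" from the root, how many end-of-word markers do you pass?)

2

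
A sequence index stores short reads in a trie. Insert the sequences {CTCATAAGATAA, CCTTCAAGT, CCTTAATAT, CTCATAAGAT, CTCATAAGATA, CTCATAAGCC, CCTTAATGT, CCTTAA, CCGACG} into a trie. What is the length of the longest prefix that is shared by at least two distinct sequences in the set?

11

Equivalently: take the maximum, over all pairs, of their longest common prefix length.
e.g. "CTCATAAGATA" and "CTCATAAGATAA" share the prefix "CTCATAAGATA" of length 11; no pair shares a longer one.
Longest shared-prefix length: 11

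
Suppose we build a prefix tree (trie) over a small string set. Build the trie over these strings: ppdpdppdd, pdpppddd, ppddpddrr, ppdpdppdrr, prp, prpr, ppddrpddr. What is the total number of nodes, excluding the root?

32

Trie structure (* marks end of a word):
(root)
└─ p
   ├─ d
   │  └─ p
   │     └─ p
   │        └─ p
   │           └─ d
   │              └─ d
   │                 └─ d *
   ├─ p
   │  └─ d
   │     ├─ d
   │     │  ├─ p
   │     │  │  └─ d
   │     │  │     └─ d
   │     │  │        └─ r
   │     │  │           └─ r *
   │     │  └─ r
   │     │     └─ p
   │     │        └─ d
   │     │           └─ d
   │     │              └─ r *
   │     └─ p
   │        └─ d
   │           └─ p
   │              └─ p
   │                 └─ d
   │                    ├─ d *
   │                    └─ r
   │                       └─ r *
   └─ r
      └─ p *
         └─ r *
Counting every labelled node above: 32.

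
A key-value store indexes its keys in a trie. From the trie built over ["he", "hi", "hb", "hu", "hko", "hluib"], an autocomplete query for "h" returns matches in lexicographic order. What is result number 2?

DFS of the "h" subtree visits, in order: "hb", "he", "hi", "hko", "hluib", "hu"
Position 2: he

he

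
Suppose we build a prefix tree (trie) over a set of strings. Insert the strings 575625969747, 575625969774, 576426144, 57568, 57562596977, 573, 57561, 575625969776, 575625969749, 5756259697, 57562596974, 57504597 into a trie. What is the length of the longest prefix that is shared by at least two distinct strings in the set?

11

Look for the deepest trie node that still has at least two words in its subtree.
"57562596974" and "575625969747" agree on "57562596974" (11 characters) before diverging; nothing deeper is shared.
Longest shared-prefix length: 11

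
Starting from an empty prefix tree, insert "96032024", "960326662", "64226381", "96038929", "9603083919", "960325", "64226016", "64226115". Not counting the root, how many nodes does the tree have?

Count nodes per top-level branch (shared prefixes stored once):
  '6'-branch (64226016, 64226115, 64226381): 14 nodes
  '9'-branch (9603083919, 96032024, 960325, 960326662, 96038929): 23 nodes
Sum: 37

37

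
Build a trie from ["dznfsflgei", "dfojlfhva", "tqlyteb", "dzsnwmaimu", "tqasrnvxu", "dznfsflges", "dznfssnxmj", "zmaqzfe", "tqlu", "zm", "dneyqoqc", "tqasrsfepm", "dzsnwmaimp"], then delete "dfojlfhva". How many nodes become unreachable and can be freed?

8

After clearing the end-marker at "dfojlfhva", prune upward until reaching a node still needed by another word.
The suffix "fojlfhva" (8 nodes) is used only by "dfojlfhva"; the node for "d" still has the child "z", so pruning stops there.
Nodes removed: 8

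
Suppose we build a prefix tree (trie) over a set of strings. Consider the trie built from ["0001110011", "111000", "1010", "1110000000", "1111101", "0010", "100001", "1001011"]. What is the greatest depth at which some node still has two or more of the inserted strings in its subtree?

Look for the deepest trie node that still has at least two words in its subtree.
e.g. "111000" and "1110000000" share the prefix "111000" of length 6; no pair shares a longer one.
Longest shared-prefix length: 6

6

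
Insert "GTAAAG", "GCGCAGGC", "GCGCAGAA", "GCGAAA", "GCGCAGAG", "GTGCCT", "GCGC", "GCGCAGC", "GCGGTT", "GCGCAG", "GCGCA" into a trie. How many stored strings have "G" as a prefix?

11

Walk to "G"; the words in its subtree are exactly those with that prefix.
Matches: "GCGAAA", "GCGC", "GCGCA", "GCGCAG", "GCGCAGAA", "GCGCAGAG", "GCGCAGC", "GCGCAGGC", "GCGGTT", "GTAAAG", "GTGCCT"
Count: 11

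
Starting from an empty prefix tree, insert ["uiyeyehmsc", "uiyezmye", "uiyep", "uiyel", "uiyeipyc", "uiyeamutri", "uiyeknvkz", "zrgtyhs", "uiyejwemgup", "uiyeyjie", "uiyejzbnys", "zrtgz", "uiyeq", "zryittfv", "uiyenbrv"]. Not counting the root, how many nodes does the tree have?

67

Count nodes per top-level branch (shared prefixes stored once):
  'u'-branch (uiyeamutri, uiyeipyc, uiyejwemgup, uiyejzbnys, uiyeknvkz, uiyel, uiyenbrv, uiyep, uiyeq, uiyeyehmsc, uiyeyjie, uiyezmye): 51 nodes
  'z'-branch (zrgtyhs, zrtgz, zryittfv): 16 nodes
Sum: 67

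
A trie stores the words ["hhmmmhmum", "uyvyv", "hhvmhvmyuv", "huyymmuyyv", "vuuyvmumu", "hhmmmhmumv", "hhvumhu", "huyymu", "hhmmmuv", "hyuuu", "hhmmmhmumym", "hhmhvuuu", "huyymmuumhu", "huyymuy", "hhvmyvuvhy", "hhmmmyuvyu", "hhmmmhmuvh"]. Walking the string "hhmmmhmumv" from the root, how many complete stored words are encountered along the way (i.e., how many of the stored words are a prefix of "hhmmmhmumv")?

2

Check each prefix of "hhmmmhmumv" against the stored set — each match is an end-marker on the path.
Prefixes of the query that are stored words: "hhmmmhmum", "hhmmmhmumv"
Count: 2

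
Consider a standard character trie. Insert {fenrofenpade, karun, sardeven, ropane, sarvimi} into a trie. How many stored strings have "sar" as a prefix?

2

Traverse to the node for "sar", then collect every word in that subtree.
Words under "sar": sardeven, sarvimi
Count: 2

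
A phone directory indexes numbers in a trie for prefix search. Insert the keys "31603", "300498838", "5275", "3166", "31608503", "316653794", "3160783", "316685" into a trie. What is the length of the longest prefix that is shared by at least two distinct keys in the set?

4

The deepest shared node is where two words last agree before diverging.
"31603" and "3160783" agree on "3160" (4 characters) before diverging; nothing deeper is shared.
Longest shared-prefix length: 4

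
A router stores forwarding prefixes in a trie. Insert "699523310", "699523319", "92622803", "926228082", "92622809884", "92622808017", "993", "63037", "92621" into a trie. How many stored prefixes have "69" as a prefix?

2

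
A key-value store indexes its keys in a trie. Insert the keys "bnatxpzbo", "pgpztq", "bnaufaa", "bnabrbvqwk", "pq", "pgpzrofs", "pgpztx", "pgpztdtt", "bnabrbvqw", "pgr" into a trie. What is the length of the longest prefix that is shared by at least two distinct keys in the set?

Look for the deepest trie node that still has at least two words in its subtree.
e.g. "bnabrbvqw" and "bnabrbvqwk" share the prefix "bnabrbvqw" of length 9; no pair shares a longer one.
Longest shared-prefix length: 9

9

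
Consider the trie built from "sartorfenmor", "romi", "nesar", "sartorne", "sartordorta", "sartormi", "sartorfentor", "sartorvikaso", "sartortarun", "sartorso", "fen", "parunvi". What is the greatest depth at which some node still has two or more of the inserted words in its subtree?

9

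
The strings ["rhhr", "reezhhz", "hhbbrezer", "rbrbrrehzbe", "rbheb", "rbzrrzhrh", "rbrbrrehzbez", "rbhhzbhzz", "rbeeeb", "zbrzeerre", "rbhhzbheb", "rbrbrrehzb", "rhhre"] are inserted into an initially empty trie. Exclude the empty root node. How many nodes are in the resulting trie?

62

Insert word by word; a character creates a node only if that edge doesn't already exist:
  "rhhr" → 4 new (r, h, h, r)
  "reezhhz" → prefix "r" already present; 6 new (e, e, z, h, h, z)
  "hhbbrezer" → 9 new (h, h, b, b, r, e, z, e, r)
  "rbrbrrehzbe" → prefix "r" already present; 10 new (b, r, b, r, r, e, h, z, b, e)
  "rbheb" → prefix "rb" already present; 3 new (h, e, b)
  "rbzrrzhrh" → prefix "rb" already present; 7 new (z, r, r, z, h, r, h)
  "rbrbrrehzbez" → prefix "rbrbrrehzbe" already present; 1 new (z)
  "rbhhzbhzz" → prefix "rbh" already present; 6 new (h, z, b, h, z, z)
  "rbeeeb" → prefix "rb" already present; 4 new (e, e, e, b)
  "zbrzeerre" → 9 new (z, b, r, z, e, e, r, r, e)
  "rbhhzbheb" → prefix "rbhhzbh" already present; 2 new (e, b)
  "rbrbrrehzb" → prefix "rbrbrrehzb" already present; 0 new (none)
  "rhhre" → prefix "rhhr" already present; 1 new (e)
Total nodes = 4 + 6 + 9 + 10 + 3 + 7 + 1 + 6 + 4 + 9 + 2 + 0 + 1 = 62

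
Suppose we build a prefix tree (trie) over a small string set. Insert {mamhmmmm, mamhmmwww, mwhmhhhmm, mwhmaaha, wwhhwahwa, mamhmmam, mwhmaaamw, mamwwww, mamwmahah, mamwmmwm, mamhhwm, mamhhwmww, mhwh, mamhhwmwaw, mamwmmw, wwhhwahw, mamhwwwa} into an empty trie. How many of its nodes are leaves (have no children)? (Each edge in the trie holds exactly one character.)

14

A leaf is a node with no children — equivalently, the end of a word that is not a proper prefix of any other stored word.
Those words: "mamhhwmwaw", "mamhhwmww", "mamhmmam", "mamhmmmm", "mamhmmwww", "mamhwwwa", "mamwmahah", "mamwmmwm", "mamwwww", "mhwh", "mwhmaaamw", "mwhmaaha", "mwhmhhhmm", "wwhhwahwa"
Leaf count: 14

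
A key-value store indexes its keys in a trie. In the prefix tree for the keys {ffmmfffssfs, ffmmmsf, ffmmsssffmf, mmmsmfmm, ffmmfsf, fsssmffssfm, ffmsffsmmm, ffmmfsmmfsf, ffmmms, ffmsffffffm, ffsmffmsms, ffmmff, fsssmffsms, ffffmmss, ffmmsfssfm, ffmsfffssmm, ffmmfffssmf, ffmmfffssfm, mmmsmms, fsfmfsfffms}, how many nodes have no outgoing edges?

Leaves are exactly the stored words that no other stored word extends.
Those words: "ffffmmss", "ffmmfffssfm", "ffmmfffssfs", "ffmmfffssmf", "ffmmfsf", "ffmmfsmmfsf", "ffmmmsf", "ffmmsfssfm", "ffmmsssffmf", "ffmsffffffm", "ffmsfffssmm", "ffmsffsmmm", "ffsmffmsms", "fsfmfsfffms", "fsssmffsms", "fsssmffssfm", "mmmsmfmm", "mmmsmms"
Leaf count: 18

18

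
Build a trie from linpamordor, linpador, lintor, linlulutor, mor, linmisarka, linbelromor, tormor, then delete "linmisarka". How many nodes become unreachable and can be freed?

7

Walk "linmisarka" from the leaf back toward the root, removing each node that no remaining word uses.
The suffix "misarka" (7 nodes) is used only by "linmisarka"; the node for "lin" still has the child "p", so pruning stops there.
Nodes removed: 7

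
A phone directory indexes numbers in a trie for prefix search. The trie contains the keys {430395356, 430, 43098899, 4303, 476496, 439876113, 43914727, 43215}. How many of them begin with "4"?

Filter for entries beginning with "4":
Matches: "430", "4303", "430395356", "43098899", "43215", "43914727", "439876113", "476496"
Count: 8

8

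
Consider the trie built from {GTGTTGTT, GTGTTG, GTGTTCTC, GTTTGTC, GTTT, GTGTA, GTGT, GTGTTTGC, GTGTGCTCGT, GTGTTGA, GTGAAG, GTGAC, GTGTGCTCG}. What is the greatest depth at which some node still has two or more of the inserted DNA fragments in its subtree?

Look for the deepest trie node that still has at least two words in its subtree.
e.g. "GTGTGCTCG" and "GTGTGCTCGT" share the prefix "GTGTGCTCG" of length 9; no pair shares a longer one.
Longest shared-prefix length: 9

9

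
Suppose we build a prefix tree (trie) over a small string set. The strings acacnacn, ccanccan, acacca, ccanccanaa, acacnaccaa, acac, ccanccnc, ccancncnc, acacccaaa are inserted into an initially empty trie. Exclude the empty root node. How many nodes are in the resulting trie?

Trie structure (* marks end of a word):
(root)
├─ a
│  └─ c
│     └─ a
│        └─ c *
│           ├─ c
│           │  ├─ a *
│           │  └─ c
│           │     └─ a
│           │        └─ a
│           │           └─ a *
│           └─ n
│              └─ a
│                 └─ c
│                    ├─ c
│                    │  └─ a
│                    │     └─ a *
│                    └─ n *
└─ c
   └─ c
      └─ a
         └─ n
            └─ c
               ├─ c
               │  ├─ a
               │  │  └─ n *
               │  │     └─ a
               │  │        └─ a *
               │  └─ n
               │     └─ c *
               └─ n
                  └─ c
                     └─ n
                        └─ c *
Counting every labelled node above: 33.

33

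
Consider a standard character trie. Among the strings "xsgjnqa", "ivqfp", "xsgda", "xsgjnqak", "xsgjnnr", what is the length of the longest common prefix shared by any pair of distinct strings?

Look for the deepest trie node that still has at least two words in its subtree.
e.g. "xsgjnqa" and "xsgjnqak" share the prefix "xsgjnqa" of length 7; no pair shares a longer one.
Longest shared-prefix length: 7

7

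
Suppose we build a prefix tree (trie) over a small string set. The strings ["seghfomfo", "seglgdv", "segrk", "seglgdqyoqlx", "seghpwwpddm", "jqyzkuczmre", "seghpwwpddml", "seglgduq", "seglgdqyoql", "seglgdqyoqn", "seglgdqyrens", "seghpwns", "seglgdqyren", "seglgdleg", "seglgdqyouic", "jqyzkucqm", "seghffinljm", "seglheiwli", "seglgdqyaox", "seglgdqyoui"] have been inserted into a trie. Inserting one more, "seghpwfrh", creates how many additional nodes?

3

Walking "seghpwfrh" from the root, the first 6 characters ("seghpw") follow existing edges; "f" is the first miss.
So 9 − 6 = 3 new nodes.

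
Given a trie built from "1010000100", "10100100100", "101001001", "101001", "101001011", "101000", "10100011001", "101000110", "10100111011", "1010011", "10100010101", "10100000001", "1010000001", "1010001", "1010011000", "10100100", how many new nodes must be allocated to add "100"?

1

The longest prefix of "100" already in the trie is "10" (length 2).
New nodes needed: |"100"| − 2 = 3 − 2 = 1.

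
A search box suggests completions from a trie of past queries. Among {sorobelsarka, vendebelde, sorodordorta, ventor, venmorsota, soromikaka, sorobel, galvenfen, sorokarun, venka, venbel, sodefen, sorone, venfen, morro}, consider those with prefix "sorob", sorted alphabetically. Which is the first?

sorobel

Filter for "sorob…" and sort: "sorobel", "sorobelsarka"
The 1st is sorobel.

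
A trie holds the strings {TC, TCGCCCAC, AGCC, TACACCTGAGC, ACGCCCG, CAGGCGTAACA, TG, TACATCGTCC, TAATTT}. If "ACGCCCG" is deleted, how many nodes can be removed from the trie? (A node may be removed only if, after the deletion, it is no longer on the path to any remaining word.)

6

After clearing the end-marker at "ACGCCCG", prune upward until reaching a node still needed by another word.
The suffix "CGCCCG" (6 nodes) is used only by "ACGCCCG"; the node for "A" still has the child "G", so pruning stops there.
Nodes removed: 6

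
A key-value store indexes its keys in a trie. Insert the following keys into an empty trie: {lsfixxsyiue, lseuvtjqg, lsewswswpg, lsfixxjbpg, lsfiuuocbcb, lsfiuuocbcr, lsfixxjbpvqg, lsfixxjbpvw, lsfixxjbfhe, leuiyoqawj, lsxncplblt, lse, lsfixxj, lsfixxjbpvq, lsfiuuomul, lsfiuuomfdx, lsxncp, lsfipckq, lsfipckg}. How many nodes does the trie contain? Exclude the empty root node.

72

Trace insertions, counting only characters that open a new branch:
  "lsfixxsyiue" → 11 new (l, s, f, i, x, x, s, y, i, u, e)
  "lseuvtjqg" → prefix "ls" already present; 7 new (e, u, v, t, j, q, g)
  "lsewswswpg" → prefix "lse" already present; 7 new (w, s, w, s, w, p, g)
  "lsfixxjbpg" → prefix "lsfixx" already present; 4 new (j, b, p, g)
  "lsfiuuocbcb" → prefix "lsfi" already present; 7 new (u, u, o, c, b, c, b)
  "lsfiuuocbcr" → prefix "lsfiuuocbc" already present; 1 new (r)
  "lsfixxjbpvqg" → prefix "lsfixxjbp" already present; 3 new (v, q, g)
  "lsfixxjbpvw" → prefix "lsfixxjbpv" already present; 1 new (w)
  "lsfixxjbfhe" → prefix "lsfixxjb" already present; 3 new (f, h, e)
  "leuiyoqawj" → prefix "l" already present; 9 new (e, u, i, y, o, q, a, w, j)
  "lsxncplblt" → prefix "ls" already present; 8 new (x, n, c, p, l, b, l, t)
  "lse" → prefix "lse" already present; 0 new (none)
  "lsfixxj" → prefix "lsfixxj" already present; 0 new (none)
  "lsfixxjbpvq" → prefix "lsfixxjbpvq" already present; 0 new (none)
  "lsfiuuomul" → prefix "lsfiuuo" already present; 3 new (m, u, l)
  "lsfiuuomfdx" → prefix "lsfiuuom" already present; 3 new (f, d, x)
  "lsxncp" → prefix "lsxncp" already present; 0 new (none)
  "lsfipckq" → prefix "lsfi" already present; 4 new (p, c, k, q)
  "lsfipckg" → prefix "lsfipck" already present; 1 new (g)
Total nodes = 11 + 7 + 7 + 4 + 7 + 1 + 3 + 1 + 3 + 9 + 8 + 0 + 0 + 0 + 3 + 3 + 0 + 4 + 1 = 72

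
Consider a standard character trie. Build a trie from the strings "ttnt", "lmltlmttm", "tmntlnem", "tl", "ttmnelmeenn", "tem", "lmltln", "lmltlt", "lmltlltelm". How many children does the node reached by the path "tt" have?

2

Walk "tt" from the root, arriving at one node.
Distinct next characters after "tt": m, n.
That node has 2 child edges.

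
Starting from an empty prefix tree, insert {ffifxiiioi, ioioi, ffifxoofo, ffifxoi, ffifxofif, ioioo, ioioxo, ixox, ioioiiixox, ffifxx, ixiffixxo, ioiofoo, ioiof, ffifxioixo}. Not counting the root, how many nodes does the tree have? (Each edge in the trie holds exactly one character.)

Insert word by word; a character creates a node only if that edge doesn't already exist:
  "ffifxiiioi" → 10 new (f, f, i, f, x, i, i, i, o, i)
  "ioioi" → 5 new (i, o, i, o, i)
  "ffifxoofo" → prefix "ffifx" already present; 4 new (o, o, f, o)
  "ffifxoi" → prefix "ffifxo" already present; 1 new (i)
  "ffifxofif" → prefix "ffifxo" already present; 3 new (f, i, f)
  "ioioo" → prefix "ioio" already present; 1 new (o)
  "ioioxo" → prefix "ioio" already present; 2 new (x, o)
  "ixox" → prefix "i" already present; 3 new (x, o, x)
  "ioioiiixox" → prefix "ioioi" already present; 5 new (i, i, x, o, x)
  "ffifxx" → prefix "ffifx" already present; 1 new (x)
  "ixiffixxo" → prefix "ix" already present; 7 new (i, f, f, i, x, x, o)
  "ioiofoo" → prefix "ioio" already present; 3 new (f, o, o)
  "ioiof" → prefix "ioiof" already present; 0 new (none)
  "ffifxioixo" → prefix "ffifxi" already present; 4 new (o, i, x, o)
Total nodes = 10 + 5 + 4 + 1 + 3 + 1 + 2 + 3 + 5 + 1 + 7 + 3 + 0 + 4 = 49

49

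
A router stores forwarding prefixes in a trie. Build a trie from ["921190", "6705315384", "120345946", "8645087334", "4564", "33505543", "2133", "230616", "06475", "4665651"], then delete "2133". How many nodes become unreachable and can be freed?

3

Walk "2133" from the leaf back toward the root, removing each node that no remaining word uses.
The suffix "133" (3 nodes) is used only by "2133"; the node for "2" still has the child "3", so pruning stops there.
Nodes removed: 3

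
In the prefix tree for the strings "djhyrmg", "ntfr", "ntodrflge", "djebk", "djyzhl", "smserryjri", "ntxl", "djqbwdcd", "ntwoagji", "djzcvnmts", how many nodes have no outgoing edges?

10

Leaves are exactly the stored words that no other stored word extends.
Those words: "djebk", "djhyrmg", "djqbwdcd", "djyzhl", "djzcvnmts", "ntfr", "ntodrflge", "ntwoagji", "ntxl", "smserryjri"
Leaf count: 10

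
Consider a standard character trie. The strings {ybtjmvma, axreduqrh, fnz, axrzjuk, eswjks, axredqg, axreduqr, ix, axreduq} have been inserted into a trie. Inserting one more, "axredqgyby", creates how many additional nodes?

3

"axredqg" is already a path in the trie; the remaining "yby" must be added.
So 10 − 7 = 3 new nodes.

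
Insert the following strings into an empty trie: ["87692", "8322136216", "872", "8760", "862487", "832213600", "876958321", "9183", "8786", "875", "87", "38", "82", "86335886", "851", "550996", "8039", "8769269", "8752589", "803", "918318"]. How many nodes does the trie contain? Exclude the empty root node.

63

Insert word by word; a character creates a node only if that edge doesn't already exist:
  "87692" → 5 new (8, 7, 6, 9, 2)
  "8322136216" → prefix "8" already present; 9 new (3, 2, 2, 1, 3, 6, 2, 1, 6)
  "872" → prefix "87" already present; 1 new (2)
  "8760" → prefix "876" already present; 1 new (0)
  "862487" → prefix "8" already present; 5 new (6, 2, 4, 8, 7)
  "832213600" → prefix "8322136" already present; 2 new (0, 0)
  "876958321" → prefix "8769" already present; 5 new (5, 8, 3, 2, 1)
  "9183" → 4 new (9, 1, 8, 3)
  "8786" → prefix "87" already present; 2 new (8, 6)
  "875" → prefix "87" already present; 1 new (5)
  "87" → prefix "87" already present; 0 new (none)
  "38" → 2 new (3, 8)
  "82" → prefix "8" already present; 1 new (2)
  "86335886" → prefix "86" already present; 6 new (3, 3, 5, 8, 8, 6)
  "851" → prefix "8" already present; 2 new (5, 1)
  "550996" → 6 new (5, 5, 0, 9, 9, 6)
  "8039" → prefix "8" already present; 3 new (0, 3, 9)
  "8769269" → prefix "87692" already present; 2 new (6, 9)
  "8752589" → prefix "875" already present; 4 new (2, 5, 8, 9)
  "803" → prefix "803" already present; 0 new (none)
  "918318" → prefix "9183" already present; 2 new (1, 8)
Total nodes = 5 + 9 + 1 + 1 + 5 + 2 + 5 + 4 + 2 + 1 + 0 + 2 + 1 + 6 + 2 + 6 + 3 + 2 + 4 + 0 + 2 = 63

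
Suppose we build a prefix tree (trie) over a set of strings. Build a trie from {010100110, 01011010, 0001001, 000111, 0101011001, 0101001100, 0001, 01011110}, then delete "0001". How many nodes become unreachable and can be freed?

A node on "0001"'s path can go only if nothing else ends at it or branches off below it.
Every node on "0001" is still needed (e.g. by "0001001"), so nothing is freed.
Nodes removed: 0

0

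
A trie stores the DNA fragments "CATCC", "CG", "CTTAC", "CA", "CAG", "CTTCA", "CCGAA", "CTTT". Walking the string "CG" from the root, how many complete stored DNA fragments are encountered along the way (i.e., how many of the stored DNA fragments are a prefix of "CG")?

1

Walk "CG" from the root; an end-of-word marker is hit whenever a stored word is a prefix of "CG".
Prefixes of the query that are stored words: "CG"
Count: 1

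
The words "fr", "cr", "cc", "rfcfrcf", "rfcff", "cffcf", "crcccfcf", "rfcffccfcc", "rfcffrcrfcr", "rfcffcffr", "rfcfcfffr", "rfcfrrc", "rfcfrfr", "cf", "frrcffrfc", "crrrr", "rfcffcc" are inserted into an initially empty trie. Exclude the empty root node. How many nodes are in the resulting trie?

56

Trace insertions, counting only characters that open a new branch:
  "fr" → 2 new (f, r)
  "cr" → 2 new (c, r)
  "cc" → prefix "c" already present; 1 new (c)
  "rfcfrcf" → 7 new (r, f, c, f, r, c, f)
  "rfcff" → prefix "rfcf" already present; 1 new (f)
  "cffcf" → prefix "c" already present; 4 new (f, f, c, f)
  "crcccfcf" → prefix "cr" already present; 6 new (c, c, c, f, c, f)
  "rfcffccfcc" → prefix "rfcff" already present; 5 new (c, c, f, c, c)
  "rfcffrcrfcr" → prefix "rfcff" already present; 6 new (r, c, r, f, c, r)
  "rfcffcffr" → prefix "rfcffc" already present; 3 new (f, f, r)
  "rfcfcfffr" → prefix "rfcf" already present; 5 new (c, f, f, f, r)
  "rfcfrrc" → prefix "rfcfr" already present; 2 new (r, c)
  "rfcfrfr" → prefix "rfcfr" already present; 2 new (f, r)
  "cf" → prefix "cf" already present; 0 new (none)
  "frrcffrfc" → prefix "fr" already present; 7 new (r, c, f, f, r, f, c)
  "crrrr" → prefix "cr" already present; 3 new (r, r, r)
  "rfcffcc" → prefix "rfcffcc" already present; 0 new (none)
Total nodes = 2 + 2 + 1 + 7 + 1 + 4 + 6 + 5 + 6 + 3 + 5 + 2 + 2 + 0 + 7 + 3 + 0 = 56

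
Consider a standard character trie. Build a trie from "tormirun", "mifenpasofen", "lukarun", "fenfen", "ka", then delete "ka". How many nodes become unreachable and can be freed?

Walk "ka" from the leaf back toward the root, removing each node that no remaining word uses.
No other word shares any prefix with "ka", so all 2 of its nodes go.
Nodes removed: 2

2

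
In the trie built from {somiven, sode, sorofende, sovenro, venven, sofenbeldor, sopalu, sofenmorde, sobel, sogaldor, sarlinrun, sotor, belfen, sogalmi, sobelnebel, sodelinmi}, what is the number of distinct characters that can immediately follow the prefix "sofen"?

Walk "sofen" from the root, arriving at one node.
Distinct next characters after "sofen": b, m.
That node has 2 child edges.

2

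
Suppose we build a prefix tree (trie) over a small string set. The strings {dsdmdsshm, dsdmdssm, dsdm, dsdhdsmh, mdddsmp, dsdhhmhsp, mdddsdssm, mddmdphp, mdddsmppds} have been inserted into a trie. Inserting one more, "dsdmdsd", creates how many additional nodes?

1

"dsdmds" is already a path in the trie; the remaining "d" must be added.
Each of the 1 remaining characters creates one node.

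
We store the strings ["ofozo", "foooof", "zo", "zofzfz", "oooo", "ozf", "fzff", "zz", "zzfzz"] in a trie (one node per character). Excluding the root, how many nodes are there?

Count nodes per top-level branch (shared prefixes stored once):
  'f'-branch (foooof, fzff): 9 nodes
  'o'-branch (ofozo, oooo, ozf): 10 nodes
  'z'-branch (zo, zofzfz, zz, zzfzz): 10 nodes
Sum: 29

29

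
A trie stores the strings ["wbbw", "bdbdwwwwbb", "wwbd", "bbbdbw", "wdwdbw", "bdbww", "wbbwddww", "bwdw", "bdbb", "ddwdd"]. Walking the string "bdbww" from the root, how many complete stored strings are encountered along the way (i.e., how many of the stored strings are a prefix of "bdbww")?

1

Check each prefix of "bdbww" against the stored set — each match is an end-marker on the path.
Prefixes of the query that are stored words: "bdbww"
Count: 1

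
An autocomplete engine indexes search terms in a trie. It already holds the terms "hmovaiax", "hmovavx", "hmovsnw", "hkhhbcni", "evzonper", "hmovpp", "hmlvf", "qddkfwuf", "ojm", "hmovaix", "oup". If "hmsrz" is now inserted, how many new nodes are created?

3

"hm" is already a path in the trie; the remaining "srz" must be added.
Each of the 3 remaining characters creates one node.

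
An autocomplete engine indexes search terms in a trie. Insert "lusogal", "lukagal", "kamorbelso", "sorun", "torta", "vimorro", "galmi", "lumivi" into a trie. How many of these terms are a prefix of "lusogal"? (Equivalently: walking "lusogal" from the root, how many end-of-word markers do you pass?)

1

Traverse "lusogal" character by character; count nodes along the way that are marked as word ends.
Prefixes of the query that are stored words: "lusogal"
Count: 1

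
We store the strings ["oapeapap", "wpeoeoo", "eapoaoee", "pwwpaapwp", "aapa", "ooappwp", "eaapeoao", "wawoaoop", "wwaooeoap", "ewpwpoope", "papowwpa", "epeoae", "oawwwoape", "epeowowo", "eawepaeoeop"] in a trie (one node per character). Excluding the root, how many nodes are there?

103

For each word, the new-node count is its length minus the longest prefix already in the trie:
  "oapeapap" → 8 new (o, a, p, e, a, p, a, p)
  "wpeoeoo" → 7 new (w, p, e, o, e, o, o)
  "eapoaoee" → 8 new (e, a, p, o, a, o, e, e)
  "pwwpaapwp" → 9 new (p, w, w, p, a, a, p, w, p)
  "aapa" → 4 new (a, a, p, a)
  "ooappwp" → prefix "o" already present; 6 new (o, a, p, p, w, p)
  "eaapeoao" → prefix "ea" already present; 6 new (a, p, e, o, a, o)
  "wawoaoop" → prefix "w" already present; 7 new (a, w, o, a, o, o, p)
  "wwaooeoap" → prefix "w" already present; 8 new (w, a, o, o, e, o, a, p)
  "ewpwpoope" → prefix "e" already present; 8 new (w, p, w, p, o, o, p, e)
  "papowwpa" → prefix "p" already present; 7 new (a, p, o, w, w, p, a)
  "epeoae" → prefix "e" already present; 5 new (p, e, o, a, e)
  "oawwwoape" → prefix "oa" already present; 7 new (w, w, w, o, a, p, e)
  "epeowowo" → prefix "epeo" already present; 4 new (w, o, w, o)
  "eawepaeoeop" → prefix "ea" already present; 9 new (w, e, p, a, e, o, e, o, p)
Total nodes = 8 + 7 + 8 + 9 + 4 + 6 + 6 + 7 + 8 + 8 + 7 + 5 + 7 + 4 + 9 = 103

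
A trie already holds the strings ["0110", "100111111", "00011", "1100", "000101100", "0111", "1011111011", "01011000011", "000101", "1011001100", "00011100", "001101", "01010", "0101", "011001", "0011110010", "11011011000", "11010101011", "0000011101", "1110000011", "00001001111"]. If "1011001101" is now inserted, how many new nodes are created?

1

"101100110" is already a path in the trie; the remaining "1" must be added.
New nodes needed: |"1011001101"| − 9 = 10 − 9 = 1.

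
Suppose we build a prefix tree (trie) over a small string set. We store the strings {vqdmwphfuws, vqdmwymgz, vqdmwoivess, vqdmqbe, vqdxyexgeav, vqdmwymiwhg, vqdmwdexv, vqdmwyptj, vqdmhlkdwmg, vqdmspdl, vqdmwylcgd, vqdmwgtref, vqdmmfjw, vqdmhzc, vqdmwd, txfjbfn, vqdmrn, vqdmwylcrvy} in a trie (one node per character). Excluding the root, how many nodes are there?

81

Trace insertions, counting only characters that open a new branch:
  "vqdmwphfuws" → 11 new (v, q, d, m, w, p, h, f, u, w, s)
  "vqdmwymgz" → prefix "vqdmw" already present; 4 new (y, m, g, z)
  "vqdmwoivess" → prefix "vqdmw" already present; 6 new (o, i, v, e, s, s)
  "vqdmqbe" → prefix "vqdm" already present; 3 new (q, b, e)
  "vqdxyexgeav" → prefix "vqd" already present; 8 new (x, y, e, x, g, e, a, v)
  "vqdmwymiwhg" → prefix "vqdmwym" already present; 4 new (i, w, h, g)
  "vqdmwdexv" → prefix "vqdmw" already present; 4 new (d, e, x, v)
  "vqdmwyptj" → prefix "vqdmwy" already present; 3 new (p, t, j)
  "vqdmhlkdwmg" → prefix "vqdm" already present; 7 new (h, l, k, d, w, m, g)
  "vqdmspdl" → prefix "vqdm" already present; 4 new (s, p, d, l)
  "vqdmwylcgd" → prefix "vqdmwy" already present; 4 new (l, c, g, d)
  "vqdmwgtref" → prefix "vqdmw" already present; 5 new (g, t, r, e, f)
  "vqdmmfjw" → prefix "vqdm" already present; 4 new (m, f, j, w)
  "vqdmhzc" → prefix "vqdmh" already present; 2 new (z, c)
  "vqdmwd" → prefix "vqdmwd" already present; 0 new (none)
  "txfjbfn" → 7 new (t, x, f, j, b, f, n)
  "vqdmrn" → prefix "vqdm" already present; 2 new (r, n)
  "vqdmwylcrvy" → prefix "vqdmwylc" already present; 3 new (r, v, y)
Total nodes = 11 + 4 + 6 + 3 + 8 + 4 + 4 + 3 + 7 + 4 + 4 + 5 + 4 + 2 + 0 + 7 + 2 + 3 = 81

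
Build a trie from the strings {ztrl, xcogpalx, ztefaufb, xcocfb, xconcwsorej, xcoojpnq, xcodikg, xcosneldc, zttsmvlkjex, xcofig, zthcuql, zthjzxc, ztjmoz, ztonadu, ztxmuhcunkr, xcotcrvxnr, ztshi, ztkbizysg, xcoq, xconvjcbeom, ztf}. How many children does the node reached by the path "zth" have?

The children of the "zth" node are the distinct next characters among strings starting with "zth".
Distinct next characters after "zth": c, j.
That node has 2 child edges.

2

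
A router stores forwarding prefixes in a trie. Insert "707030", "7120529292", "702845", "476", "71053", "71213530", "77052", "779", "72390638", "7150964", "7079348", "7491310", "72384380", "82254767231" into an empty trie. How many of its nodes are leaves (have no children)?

Leaves are exactly the stored words that no other stored word extends.
Those words: "476", "702845", "707030", "7079348", "71053", "7120529292", "71213530", "7150964", "72384380", "72390638", "7491310", "77052", "779", "82254767231"
Leaf count: 14

14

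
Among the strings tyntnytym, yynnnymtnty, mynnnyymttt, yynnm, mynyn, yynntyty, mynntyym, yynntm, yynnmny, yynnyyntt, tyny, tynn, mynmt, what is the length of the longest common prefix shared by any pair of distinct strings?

5

Look for the deepest trie node that still has at least two words in its subtree.
e.g. "yynnm" and "yynnmny" share the prefix "yynnm" of length 5; no pair shares a longer one.
Longest shared-prefix length: 5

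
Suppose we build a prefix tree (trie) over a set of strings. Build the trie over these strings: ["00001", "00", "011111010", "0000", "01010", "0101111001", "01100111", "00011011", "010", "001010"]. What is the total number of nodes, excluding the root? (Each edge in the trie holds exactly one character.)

Count nodes per top-level branch (shared prefixes stored once):
  '0'-branch (00, 0000, 00001, 00011011, 001010, 010, 01010, 0101111001, 01100111, 011111010): 36 nodes
Sum: 36

36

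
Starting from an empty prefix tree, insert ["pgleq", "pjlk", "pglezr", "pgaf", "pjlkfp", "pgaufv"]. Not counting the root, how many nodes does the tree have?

For each word, the new-node count is its length minus the longest prefix already in the trie:
  "pgleq" → 5 new (p, g, l, e, q)
  "pjlk" → prefix "p" already present; 3 new (j, l, k)
  "pglezr" → prefix "pgle" already present; 2 new (z, r)
  "pgaf" → prefix "pg" already present; 2 new (a, f)
  "pjlkfp" → prefix "pjlk" already present; 2 new (f, p)
  "pgaufv" → prefix "pga" already present; 3 new (u, f, v)
Total nodes = 5 + 3 + 2 + 2 + 2 + 3 = 17

17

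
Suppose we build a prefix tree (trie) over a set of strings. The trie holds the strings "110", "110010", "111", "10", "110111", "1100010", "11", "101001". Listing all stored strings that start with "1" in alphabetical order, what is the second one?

Filter for "1…" and sort: "10", "101001", "11", "110", "1100010", "110010", "110111", "111"
The 2nd is 101001.

101001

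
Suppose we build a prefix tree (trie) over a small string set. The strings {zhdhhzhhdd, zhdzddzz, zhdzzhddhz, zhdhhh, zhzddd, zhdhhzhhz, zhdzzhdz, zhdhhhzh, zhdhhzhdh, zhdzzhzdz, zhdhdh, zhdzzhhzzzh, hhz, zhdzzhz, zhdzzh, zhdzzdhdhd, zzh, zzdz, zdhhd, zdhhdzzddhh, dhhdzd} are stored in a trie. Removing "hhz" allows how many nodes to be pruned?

3

A node on "hhz"'s path can go only if nothing else ends at it or branches off below it.
No other word shares any prefix with "hhz", so all 3 of its nodes go.
Nodes removed: 3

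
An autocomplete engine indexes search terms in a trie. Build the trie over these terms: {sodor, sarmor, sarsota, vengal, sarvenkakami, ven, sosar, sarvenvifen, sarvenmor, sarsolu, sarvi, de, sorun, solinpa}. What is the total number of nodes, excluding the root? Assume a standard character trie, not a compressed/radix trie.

Count nodes per top-level branch (shared prefixes stored once):
  'd'-branch (de): 2 nodes
  's'-branch (sarmor, sarsolu, sarsota, sarvenkakami, sarvenmor, sarvenvifen, sarvi, sodor, solinpa, sorun, sosar): 45 nodes
  'v'-branch (ven, vengal): 6 nodes
Sum: 53

53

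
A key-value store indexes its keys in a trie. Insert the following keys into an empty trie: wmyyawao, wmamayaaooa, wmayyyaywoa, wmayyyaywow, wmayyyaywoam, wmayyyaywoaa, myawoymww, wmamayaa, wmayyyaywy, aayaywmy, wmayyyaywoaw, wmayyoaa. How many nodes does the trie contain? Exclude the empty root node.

Trace insertions, counting only characters that open a new branch:
  "wmyyawao" → 8 new (w, m, y, y, a, w, a, o)
  "wmamayaaooa" → prefix "wm" already present; 9 new (a, m, a, y, a, a, o, o, a)
  "wmayyyaywoa" → prefix "wma" already present; 8 new (y, y, y, a, y, w, o, a)
  "wmayyyaywow" → prefix "wmayyyaywo" already present; 1 new (w)
  "wmayyyaywoam" → prefix "wmayyyaywoa" already present; 1 new (m)
  "wmayyyaywoaa" → prefix "wmayyyaywoa" already present; 1 new (a)
  "myawoymww" → 9 new (m, y, a, w, o, y, m, w, w)
  "wmamayaa" → prefix "wmamayaa" already present; 0 new (none)
  "wmayyyaywy" → prefix "wmayyyayw" already present; 1 new (y)
  "aayaywmy" → 8 new (a, a, y, a, y, w, m, y)
  "wmayyyaywoaw" → prefix "wmayyyaywoa" already present; 1 new (w)
  "wmayyoaa" → prefix "wmayy" already present; 3 new (o, a, a)
Total nodes = 8 + 9 + 8 + 1 + 1 + 1 + 9 + 0 + 1 + 8 + 1 + 3 = 50

50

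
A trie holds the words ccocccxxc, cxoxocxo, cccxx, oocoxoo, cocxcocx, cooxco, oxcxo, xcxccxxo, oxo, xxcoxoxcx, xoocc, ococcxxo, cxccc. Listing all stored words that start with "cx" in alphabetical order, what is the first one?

DFS of the "cx" subtree visits, in order: "cxccc", "cxoxocxo"
Position 1: cxccc

cxccc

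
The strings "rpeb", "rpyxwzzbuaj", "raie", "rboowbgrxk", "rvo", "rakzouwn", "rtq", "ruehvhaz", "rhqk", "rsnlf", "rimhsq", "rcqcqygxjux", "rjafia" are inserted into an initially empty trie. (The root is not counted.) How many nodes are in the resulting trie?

For each word, the new-node count is its length minus the longest prefix already in the trie:
  "rpeb" → 4 new (r, p, e, b)
  "rpyxwzzbuaj" → prefix "rp" already present; 9 new (y, x, w, z, z, b, u, a, j)
  "raie" → prefix "r" already present; 3 new (a, i, e)
  "rboowbgrxk" → prefix "r" already present; 9 new (b, o, o, w, b, g, r, x, k)
  "rvo" → prefix "r" already present; 2 new (v, o)
  "rakzouwn" → prefix "ra" already present; 6 new (k, z, o, u, w, n)
  "rtq" → prefix "r" already present; 2 new (t, q)
  "ruehvhaz" → prefix "r" already present; 7 new (u, e, h, v, h, a, z)
  "rhqk" → prefix "r" already present; 3 new (h, q, k)
  "rsnlf" → prefix "r" already present; 4 new (s, n, l, f)
  "rimhsq" → prefix "r" already present; 5 new (i, m, h, s, q)
  "rcqcqygxjux" → prefix "r" already present; 10 new (c, q, c, q, y, g, x, j, u, x)
  "rjafia" → prefix "r" already present; 5 new (j, a, f, i, a)
Total nodes = 4 + 9 + 3 + 9 + 2 + 6 + 2 + 7 + 3 + 4 + 5 + 10 + 5 = 69

69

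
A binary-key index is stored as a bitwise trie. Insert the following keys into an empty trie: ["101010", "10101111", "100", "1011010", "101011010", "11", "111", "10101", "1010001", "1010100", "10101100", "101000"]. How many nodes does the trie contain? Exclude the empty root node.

Count nodes per top-level branch (shared prefixes stored once):
  '1'-branch (100, 101000, 1010001, 10101, 101010, 1010100, 10101100, 101011010, 10101111, 1011010, 11, 111): 24 nodes
Sum: 24

24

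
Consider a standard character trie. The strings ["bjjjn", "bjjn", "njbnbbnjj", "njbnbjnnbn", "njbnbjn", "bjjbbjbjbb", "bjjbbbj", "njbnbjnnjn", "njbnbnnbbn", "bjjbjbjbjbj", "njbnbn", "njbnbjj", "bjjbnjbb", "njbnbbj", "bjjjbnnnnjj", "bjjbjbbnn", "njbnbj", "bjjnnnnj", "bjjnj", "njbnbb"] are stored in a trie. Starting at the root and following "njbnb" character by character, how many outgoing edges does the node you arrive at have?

Walk "njbnb" from the root, arriving at one node.
Characters that immediately follow "njbnb" among the stored strings: {b, j, n}.
That node has 3 child edges.

3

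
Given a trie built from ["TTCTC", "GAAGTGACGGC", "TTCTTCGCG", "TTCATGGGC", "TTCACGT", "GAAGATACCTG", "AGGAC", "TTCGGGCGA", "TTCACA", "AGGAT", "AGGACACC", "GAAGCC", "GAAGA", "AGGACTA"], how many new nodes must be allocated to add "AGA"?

The longest prefix of "AGA" already in the trie is "AG" (length 2).
New nodes needed: |"AGA"| − 2 = 3 − 2 = 1.

1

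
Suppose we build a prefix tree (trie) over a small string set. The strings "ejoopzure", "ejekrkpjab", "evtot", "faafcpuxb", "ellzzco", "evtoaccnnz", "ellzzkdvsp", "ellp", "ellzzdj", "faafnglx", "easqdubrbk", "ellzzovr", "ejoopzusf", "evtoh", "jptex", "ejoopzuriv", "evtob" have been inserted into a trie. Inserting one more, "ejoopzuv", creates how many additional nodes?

"ejoopzu" is already a path in the trie; the remaining "v" must be added.
So 8 − 7 = 1 new nodes.

1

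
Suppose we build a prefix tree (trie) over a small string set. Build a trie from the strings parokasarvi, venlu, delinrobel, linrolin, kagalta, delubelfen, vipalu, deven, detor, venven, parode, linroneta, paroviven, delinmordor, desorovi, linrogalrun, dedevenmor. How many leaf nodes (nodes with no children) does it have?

17

A leaf is a node with no children — equivalently, the end of a word that is not a proper prefix of any other stored word.
Those words: "dedevenmor", "delinmordor", "delinrobel", "delubelfen", "desorovi", "detor", "deven", "kagalta", "linrogalrun", "linrolin", "linroneta", "parode", "parokasarvi", "paroviven", "venlu", "venven", "vipalu"
Leaf count: 17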